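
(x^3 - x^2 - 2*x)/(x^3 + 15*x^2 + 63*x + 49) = x*(x - 2)/(x^2 + 14*x + 49)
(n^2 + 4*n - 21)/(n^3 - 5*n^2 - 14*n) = (-n^2 - 4*n + 21)/(n*(-n^2 + 5*n + 14))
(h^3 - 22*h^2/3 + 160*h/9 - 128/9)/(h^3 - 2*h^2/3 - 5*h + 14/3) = (9*h^2 - 48*h + 64)/(3*(3*h^2 + 4*h - 7))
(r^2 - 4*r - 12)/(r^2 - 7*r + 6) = (r + 2)/(r - 1)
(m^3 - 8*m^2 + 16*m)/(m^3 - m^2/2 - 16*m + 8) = 2*m*(m - 4)/(2*m^2 + 7*m - 4)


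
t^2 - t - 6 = (t - 3)*(t + 2)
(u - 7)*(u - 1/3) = u^2 - 22*u/3 + 7/3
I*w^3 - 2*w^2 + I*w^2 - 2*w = w*(w + 2*I)*(I*w + I)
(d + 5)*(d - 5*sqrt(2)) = d^2 - 5*sqrt(2)*d + 5*d - 25*sqrt(2)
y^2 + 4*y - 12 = (y - 2)*(y + 6)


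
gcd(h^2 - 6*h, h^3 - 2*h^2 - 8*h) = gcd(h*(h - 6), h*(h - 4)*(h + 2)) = h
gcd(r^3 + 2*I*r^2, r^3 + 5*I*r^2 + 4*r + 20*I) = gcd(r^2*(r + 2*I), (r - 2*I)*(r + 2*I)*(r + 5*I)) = r + 2*I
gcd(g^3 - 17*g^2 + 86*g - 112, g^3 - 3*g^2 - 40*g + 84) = g^2 - 9*g + 14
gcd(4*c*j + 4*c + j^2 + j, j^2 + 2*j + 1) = j + 1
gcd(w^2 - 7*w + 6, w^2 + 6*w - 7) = w - 1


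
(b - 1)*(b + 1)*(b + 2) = b^3 + 2*b^2 - b - 2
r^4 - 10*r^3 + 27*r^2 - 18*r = r*(r - 6)*(r - 3)*(r - 1)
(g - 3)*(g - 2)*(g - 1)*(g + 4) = g^4 - 2*g^3 - 13*g^2 + 38*g - 24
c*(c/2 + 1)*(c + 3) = c^3/2 + 5*c^2/2 + 3*c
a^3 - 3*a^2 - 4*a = a*(a - 4)*(a + 1)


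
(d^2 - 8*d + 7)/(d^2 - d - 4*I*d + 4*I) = (d - 7)/(d - 4*I)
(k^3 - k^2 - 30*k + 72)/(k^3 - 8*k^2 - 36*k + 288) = (k^2 - 7*k + 12)/(k^2 - 14*k + 48)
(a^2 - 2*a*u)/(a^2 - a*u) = (a - 2*u)/(a - u)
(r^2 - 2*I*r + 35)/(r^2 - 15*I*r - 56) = (r + 5*I)/(r - 8*I)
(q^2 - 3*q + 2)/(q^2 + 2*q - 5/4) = 4*(q^2 - 3*q + 2)/(4*q^2 + 8*q - 5)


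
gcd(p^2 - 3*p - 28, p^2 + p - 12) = p + 4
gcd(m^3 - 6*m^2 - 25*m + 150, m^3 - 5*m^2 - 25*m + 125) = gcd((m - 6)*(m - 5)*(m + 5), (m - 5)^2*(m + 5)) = m^2 - 25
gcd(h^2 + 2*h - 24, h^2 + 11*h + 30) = h + 6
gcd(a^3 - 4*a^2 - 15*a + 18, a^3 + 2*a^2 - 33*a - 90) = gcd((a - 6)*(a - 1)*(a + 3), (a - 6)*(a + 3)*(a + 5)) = a^2 - 3*a - 18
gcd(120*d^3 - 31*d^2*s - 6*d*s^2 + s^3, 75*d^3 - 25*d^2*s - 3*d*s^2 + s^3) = -15*d^2 + 2*d*s + s^2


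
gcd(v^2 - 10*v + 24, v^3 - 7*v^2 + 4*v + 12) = v - 6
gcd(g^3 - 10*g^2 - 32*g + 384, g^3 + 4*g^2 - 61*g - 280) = g - 8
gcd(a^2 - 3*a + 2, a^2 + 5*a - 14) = a - 2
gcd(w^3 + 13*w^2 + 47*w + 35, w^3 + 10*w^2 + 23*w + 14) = w^2 + 8*w + 7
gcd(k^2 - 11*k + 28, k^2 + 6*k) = 1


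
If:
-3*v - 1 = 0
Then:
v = -1/3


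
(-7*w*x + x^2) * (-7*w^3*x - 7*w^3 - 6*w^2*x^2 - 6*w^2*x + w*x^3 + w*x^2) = 49*w^4*x^2 + 49*w^4*x + 35*w^3*x^3 + 35*w^3*x^2 - 13*w^2*x^4 - 13*w^2*x^3 + w*x^5 + w*x^4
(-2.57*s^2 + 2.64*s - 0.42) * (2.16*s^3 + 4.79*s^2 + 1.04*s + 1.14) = -5.5512*s^5 - 6.6079*s^4 + 9.0656*s^3 - 2.196*s^2 + 2.5728*s - 0.4788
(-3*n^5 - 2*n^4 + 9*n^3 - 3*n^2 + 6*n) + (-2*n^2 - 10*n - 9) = -3*n^5 - 2*n^4 + 9*n^3 - 5*n^2 - 4*n - 9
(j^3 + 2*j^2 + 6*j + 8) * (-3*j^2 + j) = -3*j^5 - 5*j^4 - 16*j^3 - 18*j^2 + 8*j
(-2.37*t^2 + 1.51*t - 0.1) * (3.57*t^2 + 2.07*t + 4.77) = -8.4609*t^4 + 0.4848*t^3 - 8.5362*t^2 + 6.9957*t - 0.477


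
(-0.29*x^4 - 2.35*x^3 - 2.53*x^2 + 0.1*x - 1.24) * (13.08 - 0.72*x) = 0.2088*x^5 - 2.1012*x^4 - 28.9164*x^3 - 33.1644*x^2 + 2.2008*x - 16.2192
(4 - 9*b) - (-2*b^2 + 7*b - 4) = 2*b^2 - 16*b + 8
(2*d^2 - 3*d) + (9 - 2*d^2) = 9 - 3*d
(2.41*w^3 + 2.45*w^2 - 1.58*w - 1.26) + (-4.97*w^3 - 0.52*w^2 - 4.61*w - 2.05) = -2.56*w^3 + 1.93*w^2 - 6.19*w - 3.31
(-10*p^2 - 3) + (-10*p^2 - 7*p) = -20*p^2 - 7*p - 3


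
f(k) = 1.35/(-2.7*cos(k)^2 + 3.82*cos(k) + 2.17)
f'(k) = 1.35*(-5.4*sin(k)*cos(k) + 3.82*sin(k))/(-2.7*cos(k)^2 + 3.82*cos(k) + 2.17)^2 = (5.157 - 7.29*cos(k))*sin(k)/(-2.7*cos(k)^2 + 3.82*cos(k) + 2.17)^2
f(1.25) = 0.43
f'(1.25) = 0.28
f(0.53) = 0.39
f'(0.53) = -0.05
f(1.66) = 0.75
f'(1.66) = 1.77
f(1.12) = 0.41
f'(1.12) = 0.16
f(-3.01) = -0.32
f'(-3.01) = -0.09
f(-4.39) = 1.96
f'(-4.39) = 14.93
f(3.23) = -0.31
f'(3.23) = -0.06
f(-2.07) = -4.86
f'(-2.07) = -98.57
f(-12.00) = 0.39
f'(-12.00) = -0.04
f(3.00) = -0.32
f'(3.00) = 0.10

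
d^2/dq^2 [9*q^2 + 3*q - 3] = 18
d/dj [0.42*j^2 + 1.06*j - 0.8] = 0.84*j + 1.06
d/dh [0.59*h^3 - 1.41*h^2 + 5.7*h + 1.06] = 1.77*h^2 - 2.82*h + 5.7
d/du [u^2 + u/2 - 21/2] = 2*u + 1/2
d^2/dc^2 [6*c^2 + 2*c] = 12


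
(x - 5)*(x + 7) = x^2 + 2*x - 35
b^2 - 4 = (b - 2)*(b + 2)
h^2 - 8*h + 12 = (h - 6)*(h - 2)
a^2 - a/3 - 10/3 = (a - 2)*(a + 5/3)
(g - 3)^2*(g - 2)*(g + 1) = g^4 - 7*g^3 + 13*g^2 + 3*g - 18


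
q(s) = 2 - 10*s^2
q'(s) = -20*s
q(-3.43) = -115.65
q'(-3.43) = 68.60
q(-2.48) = -59.50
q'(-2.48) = 49.60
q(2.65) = -68.22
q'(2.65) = -53.00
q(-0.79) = -4.24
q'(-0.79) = 15.80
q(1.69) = -26.56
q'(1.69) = -33.80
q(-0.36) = 0.70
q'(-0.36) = 7.20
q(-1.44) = -18.74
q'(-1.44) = 28.80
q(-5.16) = -264.26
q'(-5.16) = 103.20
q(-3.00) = -88.00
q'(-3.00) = 60.00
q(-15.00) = -2248.00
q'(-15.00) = 300.00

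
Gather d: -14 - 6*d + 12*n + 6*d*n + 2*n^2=d*(6*n - 6) + 2*n^2 + 12*n - 14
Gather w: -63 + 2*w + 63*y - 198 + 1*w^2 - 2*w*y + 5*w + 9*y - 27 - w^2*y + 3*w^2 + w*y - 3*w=w^2*(4 - y) + w*(4 - y) + 72*y - 288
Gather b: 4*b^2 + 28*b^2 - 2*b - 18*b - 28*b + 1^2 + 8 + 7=32*b^2 - 48*b + 16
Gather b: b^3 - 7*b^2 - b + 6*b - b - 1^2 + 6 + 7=b^3 - 7*b^2 + 4*b + 12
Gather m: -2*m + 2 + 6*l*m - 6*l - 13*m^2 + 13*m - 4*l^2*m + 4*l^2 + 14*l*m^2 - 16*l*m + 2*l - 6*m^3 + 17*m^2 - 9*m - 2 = 4*l^2 - 4*l - 6*m^3 + m^2*(14*l + 4) + m*(-4*l^2 - 10*l + 2)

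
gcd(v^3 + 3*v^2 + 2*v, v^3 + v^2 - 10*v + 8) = 1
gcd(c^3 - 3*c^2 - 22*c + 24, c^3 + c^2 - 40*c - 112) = c + 4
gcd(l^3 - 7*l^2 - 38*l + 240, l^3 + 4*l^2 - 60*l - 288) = l^2 - 2*l - 48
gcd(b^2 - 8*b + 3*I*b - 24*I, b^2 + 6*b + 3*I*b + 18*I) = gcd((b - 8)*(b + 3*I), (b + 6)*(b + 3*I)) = b + 3*I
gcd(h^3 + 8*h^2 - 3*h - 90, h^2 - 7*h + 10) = 1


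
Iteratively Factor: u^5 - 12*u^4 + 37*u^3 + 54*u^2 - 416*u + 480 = (u - 4)*(u^4 - 8*u^3 + 5*u^2 + 74*u - 120) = (u - 5)*(u - 4)*(u^3 - 3*u^2 - 10*u + 24) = (u - 5)*(u - 4)*(u + 3)*(u^2 - 6*u + 8) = (u - 5)*(u - 4)^2*(u + 3)*(u - 2)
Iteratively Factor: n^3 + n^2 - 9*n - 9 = (n + 3)*(n^2 - 2*n - 3) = (n - 3)*(n + 3)*(n + 1)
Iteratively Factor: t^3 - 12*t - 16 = (t - 4)*(t^2 + 4*t + 4) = (t - 4)*(t + 2)*(t + 2)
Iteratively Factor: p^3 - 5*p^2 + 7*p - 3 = (p - 1)*(p^2 - 4*p + 3) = (p - 1)^2*(p - 3)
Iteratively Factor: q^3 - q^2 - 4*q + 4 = (q - 1)*(q^2 - 4) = (q - 2)*(q - 1)*(q + 2)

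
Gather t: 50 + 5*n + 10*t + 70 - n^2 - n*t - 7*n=-n^2 - 2*n + t*(10 - n) + 120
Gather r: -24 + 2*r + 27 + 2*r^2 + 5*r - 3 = 2*r^2 + 7*r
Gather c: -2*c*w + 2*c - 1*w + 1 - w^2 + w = c*(2 - 2*w) - w^2 + 1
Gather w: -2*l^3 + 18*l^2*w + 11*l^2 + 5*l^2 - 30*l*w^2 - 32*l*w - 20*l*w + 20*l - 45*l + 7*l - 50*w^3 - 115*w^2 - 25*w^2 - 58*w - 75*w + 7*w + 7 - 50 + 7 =-2*l^3 + 16*l^2 - 18*l - 50*w^3 + w^2*(-30*l - 140) + w*(18*l^2 - 52*l - 126) - 36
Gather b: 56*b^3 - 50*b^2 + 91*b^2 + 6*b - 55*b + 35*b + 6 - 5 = 56*b^3 + 41*b^2 - 14*b + 1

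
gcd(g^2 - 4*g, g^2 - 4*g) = g^2 - 4*g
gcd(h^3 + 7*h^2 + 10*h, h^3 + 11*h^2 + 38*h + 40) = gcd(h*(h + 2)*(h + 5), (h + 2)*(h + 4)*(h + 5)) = h^2 + 7*h + 10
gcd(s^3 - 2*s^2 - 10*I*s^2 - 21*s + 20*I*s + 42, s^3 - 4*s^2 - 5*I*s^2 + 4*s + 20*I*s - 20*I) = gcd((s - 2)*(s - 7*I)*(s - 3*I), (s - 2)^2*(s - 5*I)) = s - 2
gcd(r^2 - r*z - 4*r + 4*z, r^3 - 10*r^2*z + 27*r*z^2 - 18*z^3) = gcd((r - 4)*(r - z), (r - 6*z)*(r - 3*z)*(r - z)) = -r + z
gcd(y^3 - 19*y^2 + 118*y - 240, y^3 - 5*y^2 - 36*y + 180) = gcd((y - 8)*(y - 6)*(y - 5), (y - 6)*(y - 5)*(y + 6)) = y^2 - 11*y + 30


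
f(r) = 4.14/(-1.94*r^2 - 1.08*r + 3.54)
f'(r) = 4.14*(3.88*r + 1.08)/(-1.94*r^2 - 1.08*r + 3.54)^2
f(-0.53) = 1.16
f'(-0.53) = -0.32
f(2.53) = -0.36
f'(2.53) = 0.33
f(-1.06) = 1.65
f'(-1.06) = -2.00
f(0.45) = 1.56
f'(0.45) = 1.65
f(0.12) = 1.22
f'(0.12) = 0.56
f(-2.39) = -0.83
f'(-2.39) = -1.38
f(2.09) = -0.58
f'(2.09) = 0.74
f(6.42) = -0.05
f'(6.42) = 0.02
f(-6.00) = -0.07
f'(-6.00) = -0.03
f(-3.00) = -0.39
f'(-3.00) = -0.38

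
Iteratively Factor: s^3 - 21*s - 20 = (s + 1)*(s^2 - s - 20) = (s - 5)*(s + 1)*(s + 4)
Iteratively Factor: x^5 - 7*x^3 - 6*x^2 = (x + 2)*(x^4 - 2*x^3 - 3*x^2) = (x + 1)*(x + 2)*(x^3 - 3*x^2) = x*(x + 1)*(x + 2)*(x^2 - 3*x) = x*(x - 3)*(x + 1)*(x + 2)*(x)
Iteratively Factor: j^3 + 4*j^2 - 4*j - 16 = (j - 2)*(j^2 + 6*j + 8) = (j - 2)*(j + 2)*(j + 4)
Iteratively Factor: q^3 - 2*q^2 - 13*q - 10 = (q + 1)*(q^2 - 3*q - 10) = (q - 5)*(q + 1)*(q + 2)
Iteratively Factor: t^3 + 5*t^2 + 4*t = (t + 4)*(t^2 + t) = (t + 1)*(t + 4)*(t)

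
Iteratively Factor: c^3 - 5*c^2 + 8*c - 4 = (c - 2)*(c^2 - 3*c + 2) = (c - 2)*(c - 1)*(c - 2)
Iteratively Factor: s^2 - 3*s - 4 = (s - 4)*(s + 1)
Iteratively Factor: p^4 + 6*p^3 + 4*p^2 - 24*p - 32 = (p + 2)*(p^3 + 4*p^2 - 4*p - 16) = (p + 2)*(p + 4)*(p^2 - 4) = (p + 2)^2*(p + 4)*(p - 2)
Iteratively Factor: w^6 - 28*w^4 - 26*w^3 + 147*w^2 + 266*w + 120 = (w + 1)*(w^5 - w^4 - 27*w^3 + w^2 + 146*w + 120) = (w + 1)^2*(w^4 - 2*w^3 - 25*w^2 + 26*w + 120) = (w + 1)^2*(w + 2)*(w^3 - 4*w^2 - 17*w + 60) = (w + 1)^2*(w + 2)*(w + 4)*(w^2 - 8*w + 15) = (w - 3)*(w + 1)^2*(w + 2)*(w + 4)*(w - 5)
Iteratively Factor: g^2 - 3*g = (g - 3)*(g)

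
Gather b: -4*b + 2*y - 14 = -4*b + 2*y - 14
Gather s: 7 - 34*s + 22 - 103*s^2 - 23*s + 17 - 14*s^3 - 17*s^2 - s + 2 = -14*s^3 - 120*s^2 - 58*s + 48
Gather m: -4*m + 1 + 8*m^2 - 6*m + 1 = 8*m^2 - 10*m + 2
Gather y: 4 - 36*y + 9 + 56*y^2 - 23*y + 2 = 56*y^2 - 59*y + 15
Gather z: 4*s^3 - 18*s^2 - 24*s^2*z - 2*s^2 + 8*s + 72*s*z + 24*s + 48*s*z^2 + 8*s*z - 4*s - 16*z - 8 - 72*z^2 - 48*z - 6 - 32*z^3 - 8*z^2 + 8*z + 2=4*s^3 - 20*s^2 + 28*s - 32*z^3 + z^2*(48*s - 80) + z*(-24*s^2 + 80*s - 56) - 12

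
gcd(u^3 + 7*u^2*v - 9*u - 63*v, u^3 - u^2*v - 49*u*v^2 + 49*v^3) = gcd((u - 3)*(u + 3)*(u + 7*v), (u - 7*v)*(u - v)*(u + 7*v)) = u + 7*v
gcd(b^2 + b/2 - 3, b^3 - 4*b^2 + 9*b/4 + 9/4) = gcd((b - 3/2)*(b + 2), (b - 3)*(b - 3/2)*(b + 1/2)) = b - 3/2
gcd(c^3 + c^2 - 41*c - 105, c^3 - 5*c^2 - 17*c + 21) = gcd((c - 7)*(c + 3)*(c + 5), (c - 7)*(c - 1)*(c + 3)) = c^2 - 4*c - 21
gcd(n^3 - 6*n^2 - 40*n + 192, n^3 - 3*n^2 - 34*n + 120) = n^2 + 2*n - 24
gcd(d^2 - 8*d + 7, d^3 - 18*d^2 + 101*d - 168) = d - 7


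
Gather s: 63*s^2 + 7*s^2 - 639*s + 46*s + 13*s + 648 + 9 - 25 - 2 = 70*s^2 - 580*s + 630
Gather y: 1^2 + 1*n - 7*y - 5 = n - 7*y - 4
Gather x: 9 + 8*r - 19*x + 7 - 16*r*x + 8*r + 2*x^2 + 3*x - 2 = 16*r + 2*x^2 + x*(-16*r - 16) + 14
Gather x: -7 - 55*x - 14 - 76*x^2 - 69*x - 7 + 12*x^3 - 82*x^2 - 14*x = 12*x^3 - 158*x^2 - 138*x - 28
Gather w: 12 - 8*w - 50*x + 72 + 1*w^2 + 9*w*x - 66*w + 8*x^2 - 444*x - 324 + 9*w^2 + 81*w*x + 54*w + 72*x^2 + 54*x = 10*w^2 + w*(90*x - 20) + 80*x^2 - 440*x - 240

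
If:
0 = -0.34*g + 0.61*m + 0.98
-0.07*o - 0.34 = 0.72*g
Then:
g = -0.0972222222222222*o - 0.472222222222222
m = -0.0541894353369763*o - 1.86976320582878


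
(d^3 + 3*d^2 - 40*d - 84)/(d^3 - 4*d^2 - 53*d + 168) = (d^2 - 4*d - 12)/(d^2 - 11*d + 24)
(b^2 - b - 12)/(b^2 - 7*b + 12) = (b + 3)/(b - 3)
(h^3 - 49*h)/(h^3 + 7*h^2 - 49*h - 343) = h/(h + 7)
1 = 1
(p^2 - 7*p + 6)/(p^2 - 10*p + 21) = (p^2 - 7*p + 6)/(p^2 - 10*p + 21)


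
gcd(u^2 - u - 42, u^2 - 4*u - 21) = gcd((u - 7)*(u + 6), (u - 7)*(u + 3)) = u - 7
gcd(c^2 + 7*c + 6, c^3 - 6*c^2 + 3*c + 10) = c + 1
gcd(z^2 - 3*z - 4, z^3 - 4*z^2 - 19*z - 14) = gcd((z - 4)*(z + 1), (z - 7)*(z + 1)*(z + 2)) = z + 1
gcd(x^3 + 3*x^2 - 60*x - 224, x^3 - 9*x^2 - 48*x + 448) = x^2 - x - 56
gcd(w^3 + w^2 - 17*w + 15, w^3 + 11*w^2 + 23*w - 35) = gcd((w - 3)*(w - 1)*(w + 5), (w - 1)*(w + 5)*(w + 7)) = w^2 + 4*w - 5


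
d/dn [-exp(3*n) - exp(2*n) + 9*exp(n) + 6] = (-3*exp(2*n) - 2*exp(n) + 9)*exp(n)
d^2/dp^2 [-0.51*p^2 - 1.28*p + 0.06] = -1.02000000000000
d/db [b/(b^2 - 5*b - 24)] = (b^2 - b*(2*b - 5) - 5*b - 24)/(-b^2 + 5*b + 24)^2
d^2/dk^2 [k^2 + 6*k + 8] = 2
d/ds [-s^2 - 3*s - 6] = -2*s - 3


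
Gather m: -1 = -1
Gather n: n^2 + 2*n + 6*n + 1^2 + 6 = n^2 + 8*n + 7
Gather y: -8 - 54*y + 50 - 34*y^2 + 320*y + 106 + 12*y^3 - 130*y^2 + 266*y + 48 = 12*y^3 - 164*y^2 + 532*y + 196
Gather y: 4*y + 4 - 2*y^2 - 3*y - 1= -2*y^2 + y + 3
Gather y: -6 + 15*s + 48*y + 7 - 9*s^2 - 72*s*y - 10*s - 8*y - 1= -9*s^2 + 5*s + y*(40 - 72*s)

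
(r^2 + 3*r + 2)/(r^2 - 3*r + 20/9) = 9*(r^2 + 3*r + 2)/(9*r^2 - 27*r + 20)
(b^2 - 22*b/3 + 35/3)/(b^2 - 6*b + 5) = (b - 7/3)/(b - 1)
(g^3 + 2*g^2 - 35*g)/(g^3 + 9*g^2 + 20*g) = (g^2 + 2*g - 35)/(g^2 + 9*g + 20)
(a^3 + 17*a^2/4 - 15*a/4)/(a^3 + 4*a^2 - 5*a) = (a - 3/4)/(a - 1)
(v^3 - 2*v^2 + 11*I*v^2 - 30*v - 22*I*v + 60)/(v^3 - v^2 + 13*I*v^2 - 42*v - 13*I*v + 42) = (v^2 + v*(-2 + 5*I) - 10*I)/(v^2 + v*(-1 + 7*I) - 7*I)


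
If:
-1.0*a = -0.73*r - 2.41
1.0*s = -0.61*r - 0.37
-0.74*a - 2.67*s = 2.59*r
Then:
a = 2.02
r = -0.53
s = -0.05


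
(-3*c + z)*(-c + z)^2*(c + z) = -3*c^4 + 4*c^3*z + 2*c^2*z^2 - 4*c*z^3 + z^4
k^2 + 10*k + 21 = (k + 3)*(k + 7)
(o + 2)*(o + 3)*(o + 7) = o^3 + 12*o^2 + 41*o + 42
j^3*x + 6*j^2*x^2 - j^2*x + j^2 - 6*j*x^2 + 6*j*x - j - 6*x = (j - 1)*(j + 6*x)*(j*x + 1)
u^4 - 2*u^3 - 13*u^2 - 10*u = u*(u - 5)*(u + 1)*(u + 2)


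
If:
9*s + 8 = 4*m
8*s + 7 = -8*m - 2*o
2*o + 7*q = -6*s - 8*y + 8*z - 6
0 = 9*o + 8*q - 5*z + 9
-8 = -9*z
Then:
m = 1549/5272 - 144*y/659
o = 832*y/659 - 9739/5931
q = 7579/5931 - 936*y/659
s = -64*y/659 - 8995/11862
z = 8/9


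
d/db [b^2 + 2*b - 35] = 2*b + 2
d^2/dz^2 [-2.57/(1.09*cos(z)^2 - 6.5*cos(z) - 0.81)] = (-12.213668*(1 - cos(z)^2)^2 + 54.62535*cos(z)^3 - 123.765546*cos(z)^2 - 95.71965*cos(z) + 233.916774)/(-1.09*cos(z)^2 + 6.5*cos(z) + 0.81)^3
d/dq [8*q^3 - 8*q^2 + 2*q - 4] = 24*q^2 - 16*q + 2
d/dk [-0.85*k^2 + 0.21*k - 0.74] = 0.21 - 1.7*k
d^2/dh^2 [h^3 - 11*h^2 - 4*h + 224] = 6*h - 22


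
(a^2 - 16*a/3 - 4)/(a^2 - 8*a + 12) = (a + 2/3)/(a - 2)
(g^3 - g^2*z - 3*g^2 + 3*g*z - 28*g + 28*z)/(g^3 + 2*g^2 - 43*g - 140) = (g - z)/(g + 5)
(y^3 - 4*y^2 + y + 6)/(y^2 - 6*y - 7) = (y^2 - 5*y + 6)/(y - 7)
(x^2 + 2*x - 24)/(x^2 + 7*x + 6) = (x - 4)/(x + 1)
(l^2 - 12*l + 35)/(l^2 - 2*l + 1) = (l^2 - 12*l + 35)/(l^2 - 2*l + 1)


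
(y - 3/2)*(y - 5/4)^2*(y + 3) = y^4 - y^3 - 107*y^2/16 + 435*y/32 - 225/32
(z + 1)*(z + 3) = z^2 + 4*z + 3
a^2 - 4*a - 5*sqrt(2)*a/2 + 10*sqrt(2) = (a - 4)*(a - 5*sqrt(2)/2)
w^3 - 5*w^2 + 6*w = w*(w - 3)*(w - 2)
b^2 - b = b*(b - 1)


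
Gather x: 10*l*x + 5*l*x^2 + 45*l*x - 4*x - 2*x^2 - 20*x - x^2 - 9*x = x^2*(5*l - 3) + x*(55*l - 33)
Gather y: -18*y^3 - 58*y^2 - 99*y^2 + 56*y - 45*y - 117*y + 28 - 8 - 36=-18*y^3 - 157*y^2 - 106*y - 16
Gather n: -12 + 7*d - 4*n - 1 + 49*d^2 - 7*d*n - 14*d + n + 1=49*d^2 - 7*d + n*(-7*d - 3) - 12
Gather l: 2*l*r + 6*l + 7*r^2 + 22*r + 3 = l*(2*r + 6) + 7*r^2 + 22*r + 3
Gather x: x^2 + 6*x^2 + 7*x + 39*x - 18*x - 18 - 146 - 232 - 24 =7*x^2 + 28*x - 420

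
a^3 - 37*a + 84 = (a - 4)*(a - 3)*(a + 7)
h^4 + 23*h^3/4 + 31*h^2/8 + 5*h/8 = h*(h + 1/4)*(h + 1/2)*(h + 5)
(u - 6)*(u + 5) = u^2 - u - 30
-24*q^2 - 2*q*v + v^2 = (-6*q + v)*(4*q + v)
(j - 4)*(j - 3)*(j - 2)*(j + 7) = j^4 - 2*j^3 - 37*j^2 + 158*j - 168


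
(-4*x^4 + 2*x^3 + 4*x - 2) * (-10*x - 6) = 40*x^5 + 4*x^4 - 12*x^3 - 40*x^2 - 4*x + 12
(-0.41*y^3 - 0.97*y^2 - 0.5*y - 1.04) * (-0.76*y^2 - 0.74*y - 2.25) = 0.3116*y^5 + 1.0406*y^4 + 2.0203*y^3 + 3.3429*y^2 + 1.8946*y + 2.34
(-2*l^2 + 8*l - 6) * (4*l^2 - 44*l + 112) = -8*l^4 + 120*l^3 - 600*l^2 + 1160*l - 672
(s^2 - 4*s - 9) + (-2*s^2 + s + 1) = -s^2 - 3*s - 8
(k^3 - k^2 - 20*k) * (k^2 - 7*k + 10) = k^5 - 8*k^4 - 3*k^3 + 130*k^2 - 200*k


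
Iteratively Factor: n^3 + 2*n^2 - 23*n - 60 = (n + 4)*(n^2 - 2*n - 15) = (n + 3)*(n + 4)*(n - 5)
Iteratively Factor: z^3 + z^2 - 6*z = (z + 3)*(z^2 - 2*z) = z*(z + 3)*(z - 2)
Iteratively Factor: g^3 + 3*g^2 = (g)*(g^2 + 3*g) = g^2*(g + 3)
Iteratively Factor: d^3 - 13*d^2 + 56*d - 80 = (d - 4)*(d^2 - 9*d + 20) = (d - 4)^2*(d - 5)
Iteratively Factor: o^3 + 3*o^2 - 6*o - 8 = (o + 4)*(o^2 - o - 2) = (o + 1)*(o + 4)*(o - 2)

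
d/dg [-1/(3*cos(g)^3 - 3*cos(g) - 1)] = 3*(1 - 3*cos(g)^2)*sin(g)/(3*sin(g)^2*cos(g) + 1)^2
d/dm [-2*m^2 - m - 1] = -4*m - 1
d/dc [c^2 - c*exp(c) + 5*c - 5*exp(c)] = -c*exp(c) + 2*c - 6*exp(c) + 5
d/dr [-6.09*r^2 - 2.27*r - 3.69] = -12.18*r - 2.27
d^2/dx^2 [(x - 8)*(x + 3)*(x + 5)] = 6*x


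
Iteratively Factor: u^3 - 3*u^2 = (u)*(u^2 - 3*u) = u*(u - 3)*(u)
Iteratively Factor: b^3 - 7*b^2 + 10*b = (b - 5)*(b^2 - 2*b) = (b - 5)*(b - 2)*(b)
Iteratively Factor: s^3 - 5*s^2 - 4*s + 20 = (s - 2)*(s^2 - 3*s - 10) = (s - 5)*(s - 2)*(s + 2)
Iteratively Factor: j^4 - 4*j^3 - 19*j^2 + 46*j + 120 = (j + 2)*(j^3 - 6*j^2 - 7*j + 60) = (j + 2)*(j + 3)*(j^2 - 9*j + 20) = (j - 4)*(j + 2)*(j + 3)*(j - 5)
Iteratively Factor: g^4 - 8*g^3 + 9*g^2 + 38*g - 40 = (g - 5)*(g^3 - 3*g^2 - 6*g + 8) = (g - 5)*(g - 1)*(g^2 - 2*g - 8) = (g - 5)*(g - 4)*(g - 1)*(g + 2)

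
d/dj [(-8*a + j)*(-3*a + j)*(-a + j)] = 35*a^2 - 24*a*j + 3*j^2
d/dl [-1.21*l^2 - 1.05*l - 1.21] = -2.42*l - 1.05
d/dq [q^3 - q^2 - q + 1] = 3*q^2 - 2*q - 1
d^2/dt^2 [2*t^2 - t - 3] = 4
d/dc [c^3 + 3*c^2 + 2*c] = 3*c^2 + 6*c + 2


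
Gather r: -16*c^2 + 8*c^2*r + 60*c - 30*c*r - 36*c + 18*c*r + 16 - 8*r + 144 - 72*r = -16*c^2 + 24*c + r*(8*c^2 - 12*c - 80) + 160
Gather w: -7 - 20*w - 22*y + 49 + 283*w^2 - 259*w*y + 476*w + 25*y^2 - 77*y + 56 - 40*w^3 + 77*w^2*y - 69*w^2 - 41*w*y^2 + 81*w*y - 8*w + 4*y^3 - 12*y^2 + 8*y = -40*w^3 + w^2*(77*y + 214) + w*(-41*y^2 - 178*y + 448) + 4*y^3 + 13*y^2 - 91*y + 98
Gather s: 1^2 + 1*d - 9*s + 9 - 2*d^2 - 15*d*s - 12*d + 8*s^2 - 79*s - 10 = -2*d^2 - 11*d + 8*s^2 + s*(-15*d - 88)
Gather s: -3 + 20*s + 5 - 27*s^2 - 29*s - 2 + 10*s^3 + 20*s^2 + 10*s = 10*s^3 - 7*s^2 + s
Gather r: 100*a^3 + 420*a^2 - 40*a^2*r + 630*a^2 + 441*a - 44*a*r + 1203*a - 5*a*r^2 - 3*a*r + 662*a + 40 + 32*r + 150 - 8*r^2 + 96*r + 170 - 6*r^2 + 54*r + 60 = 100*a^3 + 1050*a^2 + 2306*a + r^2*(-5*a - 14) + r*(-40*a^2 - 47*a + 182) + 420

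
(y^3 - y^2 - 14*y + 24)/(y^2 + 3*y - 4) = (y^2 - 5*y + 6)/(y - 1)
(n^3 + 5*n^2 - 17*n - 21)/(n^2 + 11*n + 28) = (n^2 - 2*n - 3)/(n + 4)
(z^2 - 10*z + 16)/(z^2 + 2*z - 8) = (z - 8)/(z + 4)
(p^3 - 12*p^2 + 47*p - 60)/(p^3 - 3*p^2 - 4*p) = (p^2 - 8*p + 15)/(p*(p + 1))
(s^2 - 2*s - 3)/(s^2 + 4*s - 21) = (s + 1)/(s + 7)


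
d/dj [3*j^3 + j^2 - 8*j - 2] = 9*j^2 + 2*j - 8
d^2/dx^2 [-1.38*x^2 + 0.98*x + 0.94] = -2.76000000000000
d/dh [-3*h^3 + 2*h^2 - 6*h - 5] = -9*h^2 + 4*h - 6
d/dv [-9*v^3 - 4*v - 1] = -27*v^2 - 4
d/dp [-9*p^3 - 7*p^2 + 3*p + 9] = -27*p^2 - 14*p + 3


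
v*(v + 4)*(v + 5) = v^3 + 9*v^2 + 20*v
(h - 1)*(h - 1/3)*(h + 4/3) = h^3 - 13*h/9 + 4/9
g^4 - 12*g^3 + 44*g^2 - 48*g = g*(g - 6)*(g - 4)*(g - 2)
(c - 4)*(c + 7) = c^2 + 3*c - 28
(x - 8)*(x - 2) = x^2 - 10*x + 16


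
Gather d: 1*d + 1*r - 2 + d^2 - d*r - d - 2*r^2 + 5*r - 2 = d^2 - d*r - 2*r^2 + 6*r - 4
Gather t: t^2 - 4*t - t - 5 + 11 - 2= t^2 - 5*t + 4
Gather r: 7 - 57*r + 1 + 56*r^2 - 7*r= 56*r^2 - 64*r + 8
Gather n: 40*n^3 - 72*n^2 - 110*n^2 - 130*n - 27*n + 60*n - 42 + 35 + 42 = 40*n^3 - 182*n^2 - 97*n + 35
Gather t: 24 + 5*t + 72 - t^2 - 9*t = -t^2 - 4*t + 96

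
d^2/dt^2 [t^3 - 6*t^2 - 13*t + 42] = 6*t - 12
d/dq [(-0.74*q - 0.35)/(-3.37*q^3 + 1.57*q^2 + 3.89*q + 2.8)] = (-4.9876*q^3 - 2.3767*q^2 + 1.099*q - 0.7105)/(11.3569*q^6 - 10.5818*q^5 - 23.7537*q^4 - 6.6574*q^3 + 23.9241*q^2 + 21.784*q + 7.84)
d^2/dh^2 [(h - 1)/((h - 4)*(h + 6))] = 2*(h^3 - 3*h^2 + 66*h + 20)/(h^6 + 6*h^5 - 60*h^4 - 280*h^3 + 1440*h^2 + 3456*h - 13824)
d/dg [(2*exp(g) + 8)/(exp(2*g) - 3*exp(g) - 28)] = -2*exp(g)/(exp(2*g) - 14*exp(g) + 49)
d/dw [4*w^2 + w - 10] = 8*w + 1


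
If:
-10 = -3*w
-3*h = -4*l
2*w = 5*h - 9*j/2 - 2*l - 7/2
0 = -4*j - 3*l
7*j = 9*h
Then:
No Solution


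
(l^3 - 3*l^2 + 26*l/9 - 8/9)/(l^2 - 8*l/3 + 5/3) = (9*l^2 - 18*l + 8)/(3*(3*l - 5))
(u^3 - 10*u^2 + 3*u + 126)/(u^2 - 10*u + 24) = (u^2 - 4*u - 21)/(u - 4)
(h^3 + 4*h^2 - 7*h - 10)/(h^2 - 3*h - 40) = (h^2 - h - 2)/(h - 8)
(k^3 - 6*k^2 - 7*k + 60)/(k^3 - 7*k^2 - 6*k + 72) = (k - 5)/(k - 6)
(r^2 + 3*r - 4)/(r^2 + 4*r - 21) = (r^2 + 3*r - 4)/(r^2 + 4*r - 21)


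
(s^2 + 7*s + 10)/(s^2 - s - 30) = (s + 2)/(s - 6)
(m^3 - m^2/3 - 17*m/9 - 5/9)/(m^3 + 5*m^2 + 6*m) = (9*m^3 - 3*m^2 - 17*m - 5)/(9*m*(m^2 + 5*m + 6))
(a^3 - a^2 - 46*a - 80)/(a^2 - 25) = (a^2 - 6*a - 16)/(a - 5)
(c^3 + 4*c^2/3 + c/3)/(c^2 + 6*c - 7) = c*(3*c^2 + 4*c + 1)/(3*(c^2 + 6*c - 7))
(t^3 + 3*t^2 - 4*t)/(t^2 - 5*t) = (t^2 + 3*t - 4)/(t - 5)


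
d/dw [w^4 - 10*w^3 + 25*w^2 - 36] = 2*w*(2*w^2 - 15*w + 25)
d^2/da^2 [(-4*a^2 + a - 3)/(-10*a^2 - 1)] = 4*(-50*a^3 + 390*a^2 + 15*a - 13)/(1000*a^6 + 300*a^4 + 30*a^2 + 1)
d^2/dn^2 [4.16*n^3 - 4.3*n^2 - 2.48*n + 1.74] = 24.96*n - 8.6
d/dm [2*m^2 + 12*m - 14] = 4*m + 12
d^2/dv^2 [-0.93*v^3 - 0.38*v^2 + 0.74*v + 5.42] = -5.58*v - 0.76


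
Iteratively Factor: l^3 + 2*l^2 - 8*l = (l)*(l^2 + 2*l - 8) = l*(l + 4)*(l - 2)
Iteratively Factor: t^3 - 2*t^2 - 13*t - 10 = (t + 2)*(t^2 - 4*t - 5) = (t + 1)*(t + 2)*(t - 5)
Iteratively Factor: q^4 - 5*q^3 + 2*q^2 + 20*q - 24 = (q - 3)*(q^3 - 2*q^2 - 4*q + 8) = (q - 3)*(q + 2)*(q^2 - 4*q + 4) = (q - 3)*(q - 2)*(q + 2)*(q - 2)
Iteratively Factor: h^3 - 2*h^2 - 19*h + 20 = (h - 5)*(h^2 + 3*h - 4) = (h - 5)*(h + 4)*(h - 1)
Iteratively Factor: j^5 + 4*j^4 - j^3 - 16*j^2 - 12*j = (j + 1)*(j^4 + 3*j^3 - 4*j^2 - 12*j) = (j + 1)*(j + 3)*(j^3 - 4*j) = (j + 1)*(j + 2)*(j + 3)*(j^2 - 2*j) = j*(j + 1)*(j + 2)*(j + 3)*(j - 2)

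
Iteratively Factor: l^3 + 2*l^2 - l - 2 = (l + 1)*(l^2 + l - 2) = (l - 1)*(l + 1)*(l + 2)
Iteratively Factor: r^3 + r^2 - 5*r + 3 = (r - 1)*(r^2 + 2*r - 3) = (r - 1)*(r + 3)*(r - 1)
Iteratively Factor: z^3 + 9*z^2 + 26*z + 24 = (z + 3)*(z^2 + 6*z + 8) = (z + 3)*(z + 4)*(z + 2)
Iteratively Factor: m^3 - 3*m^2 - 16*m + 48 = (m - 3)*(m^2 - 16) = (m - 4)*(m - 3)*(m + 4)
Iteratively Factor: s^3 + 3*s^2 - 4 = (s - 1)*(s^2 + 4*s + 4) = (s - 1)*(s + 2)*(s + 2)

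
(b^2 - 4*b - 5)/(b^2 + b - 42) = (b^2 - 4*b - 5)/(b^2 + b - 42)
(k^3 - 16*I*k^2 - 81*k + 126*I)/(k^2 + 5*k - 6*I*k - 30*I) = (k^2 - 10*I*k - 21)/(k + 5)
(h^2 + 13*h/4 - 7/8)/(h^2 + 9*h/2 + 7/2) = (h - 1/4)/(h + 1)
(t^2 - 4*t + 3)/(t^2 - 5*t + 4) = (t - 3)/(t - 4)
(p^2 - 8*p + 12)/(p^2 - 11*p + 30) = (p - 2)/(p - 5)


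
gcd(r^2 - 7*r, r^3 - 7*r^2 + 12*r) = r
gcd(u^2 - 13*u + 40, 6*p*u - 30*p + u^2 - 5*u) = u - 5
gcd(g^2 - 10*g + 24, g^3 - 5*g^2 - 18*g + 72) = g - 6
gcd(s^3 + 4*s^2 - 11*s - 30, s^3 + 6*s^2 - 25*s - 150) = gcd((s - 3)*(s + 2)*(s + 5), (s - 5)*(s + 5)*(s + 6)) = s + 5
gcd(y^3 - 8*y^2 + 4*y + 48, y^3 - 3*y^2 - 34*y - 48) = y + 2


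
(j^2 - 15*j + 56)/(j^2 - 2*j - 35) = (j - 8)/(j + 5)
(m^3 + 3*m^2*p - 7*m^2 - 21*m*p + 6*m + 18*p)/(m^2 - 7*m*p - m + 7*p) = (-m^2 - 3*m*p + 6*m + 18*p)/(-m + 7*p)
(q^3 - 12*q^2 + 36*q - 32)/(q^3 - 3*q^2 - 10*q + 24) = (q^2 - 10*q + 16)/(q^2 - q - 12)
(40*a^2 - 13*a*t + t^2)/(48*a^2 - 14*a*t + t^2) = (-5*a + t)/(-6*a + t)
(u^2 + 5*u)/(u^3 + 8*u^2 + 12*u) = (u + 5)/(u^2 + 8*u + 12)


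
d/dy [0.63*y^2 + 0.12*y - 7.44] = 1.26*y + 0.12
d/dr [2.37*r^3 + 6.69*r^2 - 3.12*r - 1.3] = 7.11*r^2 + 13.38*r - 3.12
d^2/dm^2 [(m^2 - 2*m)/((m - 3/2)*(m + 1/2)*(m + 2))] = 32*(4*m^6 - 24*m^5 + 9*m^4 + 23*m^3 - 54*m^2 - 36*m + 42)/(64*m^9 + 192*m^8 - 336*m^7 - 1280*m^6 + 348*m^5 + 2748*m^4 + 685*m^3 - 1746*m^2 - 1188*m - 216)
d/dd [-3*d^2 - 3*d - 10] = -6*d - 3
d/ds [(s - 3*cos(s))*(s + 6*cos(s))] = -3*s*sin(s) + 2*s + 18*sin(2*s) + 3*cos(s)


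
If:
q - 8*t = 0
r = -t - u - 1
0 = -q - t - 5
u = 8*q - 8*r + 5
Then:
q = -40/9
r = -271/63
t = -5/9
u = 27/7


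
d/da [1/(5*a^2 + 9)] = -10*a/(5*a^2 + 9)^2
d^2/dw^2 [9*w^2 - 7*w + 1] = 18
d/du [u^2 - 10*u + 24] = 2*u - 10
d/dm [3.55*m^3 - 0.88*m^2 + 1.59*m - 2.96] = 10.65*m^2 - 1.76*m + 1.59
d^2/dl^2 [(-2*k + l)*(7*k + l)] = 2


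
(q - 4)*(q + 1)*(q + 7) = q^3 + 4*q^2 - 25*q - 28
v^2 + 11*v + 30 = (v + 5)*(v + 6)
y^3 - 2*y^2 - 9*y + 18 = (y - 3)*(y - 2)*(y + 3)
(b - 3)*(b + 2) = b^2 - b - 6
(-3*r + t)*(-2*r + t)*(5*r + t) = 30*r^3 - 19*r^2*t + t^3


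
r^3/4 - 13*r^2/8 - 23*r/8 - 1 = (r/4 + 1/4)*(r - 8)*(r + 1/2)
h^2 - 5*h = h*(h - 5)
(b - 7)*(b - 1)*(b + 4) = b^3 - 4*b^2 - 25*b + 28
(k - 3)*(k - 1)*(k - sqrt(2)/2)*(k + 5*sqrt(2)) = k^4 - 4*k^3 + 9*sqrt(2)*k^3/2 - 18*sqrt(2)*k^2 - 2*k^2 + 27*sqrt(2)*k/2 + 20*k - 15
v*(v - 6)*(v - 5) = v^3 - 11*v^2 + 30*v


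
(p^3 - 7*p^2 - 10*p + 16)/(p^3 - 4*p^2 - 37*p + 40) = (p + 2)/(p + 5)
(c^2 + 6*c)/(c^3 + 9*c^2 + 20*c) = (c + 6)/(c^2 + 9*c + 20)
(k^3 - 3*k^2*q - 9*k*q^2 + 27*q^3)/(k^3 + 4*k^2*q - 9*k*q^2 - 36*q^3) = (k - 3*q)/(k + 4*q)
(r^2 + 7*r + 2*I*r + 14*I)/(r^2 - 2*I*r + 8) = (r + 7)/(r - 4*I)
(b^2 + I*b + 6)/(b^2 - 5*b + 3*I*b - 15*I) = (b - 2*I)/(b - 5)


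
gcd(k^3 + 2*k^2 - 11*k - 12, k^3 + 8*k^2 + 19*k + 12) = k^2 + 5*k + 4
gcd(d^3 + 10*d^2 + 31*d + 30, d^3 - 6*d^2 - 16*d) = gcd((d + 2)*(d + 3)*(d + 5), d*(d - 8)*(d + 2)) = d + 2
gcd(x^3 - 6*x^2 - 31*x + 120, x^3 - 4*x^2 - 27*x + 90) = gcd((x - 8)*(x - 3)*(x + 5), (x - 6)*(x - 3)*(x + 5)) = x^2 + 2*x - 15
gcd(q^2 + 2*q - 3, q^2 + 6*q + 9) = q + 3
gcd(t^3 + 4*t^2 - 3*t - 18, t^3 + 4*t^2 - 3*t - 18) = t^3 + 4*t^2 - 3*t - 18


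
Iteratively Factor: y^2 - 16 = (y + 4)*(y - 4)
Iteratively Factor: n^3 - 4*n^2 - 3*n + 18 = (n - 3)*(n^2 - n - 6) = (n - 3)^2*(n + 2)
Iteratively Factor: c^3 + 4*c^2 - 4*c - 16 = (c - 2)*(c^2 + 6*c + 8) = (c - 2)*(c + 4)*(c + 2)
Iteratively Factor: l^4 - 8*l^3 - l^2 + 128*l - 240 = (l - 3)*(l^3 - 5*l^2 - 16*l + 80) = (l - 5)*(l - 3)*(l^2 - 16) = (l - 5)*(l - 4)*(l - 3)*(l + 4)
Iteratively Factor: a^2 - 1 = (a - 1)*(a + 1)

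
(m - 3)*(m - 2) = m^2 - 5*m + 6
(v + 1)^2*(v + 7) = v^3 + 9*v^2 + 15*v + 7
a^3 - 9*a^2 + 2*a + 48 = (a - 8)*(a - 3)*(a + 2)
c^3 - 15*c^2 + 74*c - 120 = (c - 6)*(c - 5)*(c - 4)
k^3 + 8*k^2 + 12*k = k*(k + 2)*(k + 6)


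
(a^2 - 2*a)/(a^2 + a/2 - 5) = 2*a/(2*a + 5)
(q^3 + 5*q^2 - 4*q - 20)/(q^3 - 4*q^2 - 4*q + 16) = (q + 5)/(q - 4)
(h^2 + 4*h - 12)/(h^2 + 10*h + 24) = (h - 2)/(h + 4)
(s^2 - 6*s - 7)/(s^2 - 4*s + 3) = (s^2 - 6*s - 7)/(s^2 - 4*s + 3)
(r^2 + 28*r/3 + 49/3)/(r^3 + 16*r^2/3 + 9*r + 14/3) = (r + 7)/(r^2 + 3*r + 2)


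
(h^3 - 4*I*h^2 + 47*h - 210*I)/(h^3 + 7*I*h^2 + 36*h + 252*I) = (h - 5*I)/(h + 6*I)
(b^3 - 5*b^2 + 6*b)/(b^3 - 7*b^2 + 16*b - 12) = b/(b - 2)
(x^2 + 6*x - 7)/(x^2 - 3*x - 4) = (-x^2 - 6*x + 7)/(-x^2 + 3*x + 4)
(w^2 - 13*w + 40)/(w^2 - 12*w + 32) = (w - 5)/(w - 4)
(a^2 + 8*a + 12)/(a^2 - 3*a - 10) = (a + 6)/(a - 5)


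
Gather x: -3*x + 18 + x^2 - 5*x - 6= x^2 - 8*x + 12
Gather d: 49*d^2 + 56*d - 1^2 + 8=49*d^2 + 56*d + 7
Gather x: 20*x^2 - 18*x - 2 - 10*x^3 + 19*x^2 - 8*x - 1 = -10*x^3 + 39*x^2 - 26*x - 3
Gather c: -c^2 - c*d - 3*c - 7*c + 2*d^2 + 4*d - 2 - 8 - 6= -c^2 + c*(-d - 10) + 2*d^2 + 4*d - 16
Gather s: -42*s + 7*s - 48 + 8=-35*s - 40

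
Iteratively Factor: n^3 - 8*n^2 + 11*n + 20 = (n - 4)*(n^2 - 4*n - 5) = (n - 5)*(n - 4)*(n + 1)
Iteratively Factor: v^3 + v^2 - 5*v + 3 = (v - 1)*(v^2 + 2*v - 3) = (v - 1)*(v + 3)*(v - 1)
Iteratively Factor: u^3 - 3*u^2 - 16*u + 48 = (u - 4)*(u^2 + u - 12) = (u - 4)*(u + 4)*(u - 3)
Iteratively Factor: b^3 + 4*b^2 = (b)*(b^2 + 4*b) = b*(b + 4)*(b)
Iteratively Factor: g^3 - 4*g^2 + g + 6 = (g - 2)*(g^2 - 2*g - 3) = (g - 2)*(g + 1)*(g - 3)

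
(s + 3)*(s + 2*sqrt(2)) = s^2 + 2*sqrt(2)*s + 3*s + 6*sqrt(2)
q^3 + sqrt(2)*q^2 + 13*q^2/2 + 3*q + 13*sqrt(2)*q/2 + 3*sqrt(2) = (q + 1/2)*(q + 6)*(q + sqrt(2))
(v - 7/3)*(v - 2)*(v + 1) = v^3 - 10*v^2/3 + v/3 + 14/3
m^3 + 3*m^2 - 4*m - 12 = (m - 2)*(m + 2)*(m + 3)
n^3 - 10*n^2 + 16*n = n*(n - 8)*(n - 2)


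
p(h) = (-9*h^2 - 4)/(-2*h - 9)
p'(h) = -18*h/(-2*h - 9) + 2*(-9*h^2 - 4)/(-2*h - 9)^2 = 2*(9*h^2 + 81*h - 4)/(4*h^2 + 36*h + 81)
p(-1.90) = 7.02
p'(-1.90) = -9.28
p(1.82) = 2.67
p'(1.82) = 2.17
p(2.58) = 4.51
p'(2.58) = 2.64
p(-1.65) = 5.00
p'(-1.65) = -6.97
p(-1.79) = 6.06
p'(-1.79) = -8.18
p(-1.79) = 6.06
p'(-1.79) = -8.18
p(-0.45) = 0.72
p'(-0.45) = -1.18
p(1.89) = 2.83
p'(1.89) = 2.22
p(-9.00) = -81.44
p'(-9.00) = -0.10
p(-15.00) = -96.62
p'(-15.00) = 3.66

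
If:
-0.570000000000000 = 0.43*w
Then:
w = -1.33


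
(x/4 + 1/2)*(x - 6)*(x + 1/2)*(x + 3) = x^4/4 - x^3/8 - 49*x^2/8 - 12*x - 9/2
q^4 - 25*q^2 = q^2*(q - 5)*(q + 5)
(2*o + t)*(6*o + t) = 12*o^2 + 8*o*t + t^2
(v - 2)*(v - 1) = v^2 - 3*v + 2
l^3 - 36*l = l*(l - 6)*(l + 6)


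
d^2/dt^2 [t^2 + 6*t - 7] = 2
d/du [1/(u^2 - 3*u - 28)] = (3 - 2*u)/(-u^2 + 3*u + 28)^2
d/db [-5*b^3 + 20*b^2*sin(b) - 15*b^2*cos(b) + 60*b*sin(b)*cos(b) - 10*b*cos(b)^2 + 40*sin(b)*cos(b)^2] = 15*b^2*sin(b) + 20*b^2*cos(b) - 15*b^2 + 40*b*sin(b) + 10*b*sin(2*b) - 30*b*cos(b) + 60*b*cos(2*b) + 30*sin(2*b) + 10*cos(b) - 5*cos(2*b) + 30*cos(3*b) - 5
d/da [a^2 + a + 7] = 2*a + 1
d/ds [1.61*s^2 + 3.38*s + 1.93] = 3.22*s + 3.38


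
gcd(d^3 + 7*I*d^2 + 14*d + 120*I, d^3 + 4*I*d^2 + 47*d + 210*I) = d^2 + 11*I*d - 30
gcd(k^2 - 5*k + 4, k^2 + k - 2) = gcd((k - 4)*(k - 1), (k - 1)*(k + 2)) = k - 1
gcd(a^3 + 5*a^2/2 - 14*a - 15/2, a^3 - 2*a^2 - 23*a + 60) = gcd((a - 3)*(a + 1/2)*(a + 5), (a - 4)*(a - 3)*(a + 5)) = a^2 + 2*a - 15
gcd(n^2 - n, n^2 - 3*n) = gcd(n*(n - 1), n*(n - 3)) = n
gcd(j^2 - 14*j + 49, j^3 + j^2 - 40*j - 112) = j - 7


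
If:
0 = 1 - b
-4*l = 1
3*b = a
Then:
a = 3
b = 1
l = -1/4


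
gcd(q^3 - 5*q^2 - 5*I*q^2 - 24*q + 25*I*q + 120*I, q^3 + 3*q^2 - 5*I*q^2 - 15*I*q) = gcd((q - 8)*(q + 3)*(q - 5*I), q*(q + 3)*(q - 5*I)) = q^2 + q*(3 - 5*I) - 15*I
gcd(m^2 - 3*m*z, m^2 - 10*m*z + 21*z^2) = -m + 3*z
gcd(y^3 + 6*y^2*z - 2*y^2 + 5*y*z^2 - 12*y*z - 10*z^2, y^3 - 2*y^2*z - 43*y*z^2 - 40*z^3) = y^2 + 6*y*z + 5*z^2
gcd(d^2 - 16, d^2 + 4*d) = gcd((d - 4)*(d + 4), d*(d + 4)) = d + 4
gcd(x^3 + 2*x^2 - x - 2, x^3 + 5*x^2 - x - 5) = x^2 - 1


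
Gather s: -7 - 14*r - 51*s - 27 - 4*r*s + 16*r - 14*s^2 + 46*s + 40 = 2*r - 14*s^2 + s*(-4*r - 5) + 6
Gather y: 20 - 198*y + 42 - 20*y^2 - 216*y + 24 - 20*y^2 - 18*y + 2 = -40*y^2 - 432*y + 88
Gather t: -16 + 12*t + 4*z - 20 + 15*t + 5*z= 27*t + 9*z - 36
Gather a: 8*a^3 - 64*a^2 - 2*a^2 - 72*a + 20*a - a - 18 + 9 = 8*a^3 - 66*a^2 - 53*a - 9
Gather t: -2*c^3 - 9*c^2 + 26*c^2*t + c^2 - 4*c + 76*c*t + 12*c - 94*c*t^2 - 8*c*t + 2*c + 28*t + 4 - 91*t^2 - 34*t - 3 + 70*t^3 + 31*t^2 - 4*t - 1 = -2*c^3 - 8*c^2 + 10*c + 70*t^3 + t^2*(-94*c - 60) + t*(26*c^2 + 68*c - 10)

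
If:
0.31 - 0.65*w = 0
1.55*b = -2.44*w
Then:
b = -0.75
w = 0.48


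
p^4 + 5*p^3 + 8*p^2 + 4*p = p*(p + 1)*(p + 2)^2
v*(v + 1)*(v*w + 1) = v^3*w + v^2*w + v^2 + v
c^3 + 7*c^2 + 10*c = c*(c + 2)*(c + 5)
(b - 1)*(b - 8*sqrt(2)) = b^2 - 8*sqrt(2)*b - b + 8*sqrt(2)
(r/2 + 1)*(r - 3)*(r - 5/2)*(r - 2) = r^4/2 - 11*r^3/4 + 7*r^2/4 + 11*r - 15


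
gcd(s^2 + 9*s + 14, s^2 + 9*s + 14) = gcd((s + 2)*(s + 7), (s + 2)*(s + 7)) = s^2 + 9*s + 14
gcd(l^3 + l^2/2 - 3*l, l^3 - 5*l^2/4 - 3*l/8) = l^2 - 3*l/2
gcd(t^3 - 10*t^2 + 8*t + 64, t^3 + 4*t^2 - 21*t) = 1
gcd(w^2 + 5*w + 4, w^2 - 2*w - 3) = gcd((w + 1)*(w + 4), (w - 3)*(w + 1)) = w + 1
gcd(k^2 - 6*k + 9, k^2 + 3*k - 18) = k - 3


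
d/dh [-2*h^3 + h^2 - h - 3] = -6*h^2 + 2*h - 1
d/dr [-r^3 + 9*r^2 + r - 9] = -3*r^2 + 18*r + 1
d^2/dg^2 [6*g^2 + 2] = 12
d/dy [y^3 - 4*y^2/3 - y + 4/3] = 3*y^2 - 8*y/3 - 1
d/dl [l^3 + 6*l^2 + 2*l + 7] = 3*l^2 + 12*l + 2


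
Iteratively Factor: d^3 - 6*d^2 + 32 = (d + 2)*(d^2 - 8*d + 16) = (d - 4)*(d + 2)*(d - 4)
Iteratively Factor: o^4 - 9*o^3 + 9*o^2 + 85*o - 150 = (o - 5)*(o^3 - 4*o^2 - 11*o + 30) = (o - 5)*(o - 2)*(o^2 - 2*o - 15) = (o - 5)^2*(o - 2)*(o + 3)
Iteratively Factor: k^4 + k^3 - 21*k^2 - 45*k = (k)*(k^3 + k^2 - 21*k - 45) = k*(k + 3)*(k^2 - 2*k - 15) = k*(k - 5)*(k + 3)*(k + 3)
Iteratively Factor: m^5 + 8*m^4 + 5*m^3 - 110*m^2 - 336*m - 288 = (m - 4)*(m^4 + 12*m^3 + 53*m^2 + 102*m + 72) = (m - 4)*(m + 4)*(m^3 + 8*m^2 + 21*m + 18) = (m - 4)*(m + 2)*(m + 4)*(m^2 + 6*m + 9) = (m - 4)*(m + 2)*(m + 3)*(m + 4)*(m + 3)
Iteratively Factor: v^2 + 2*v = (v + 2)*(v)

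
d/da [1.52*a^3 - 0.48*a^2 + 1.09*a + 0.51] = 4.56*a^2 - 0.96*a + 1.09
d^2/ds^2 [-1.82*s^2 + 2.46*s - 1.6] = -3.64000000000000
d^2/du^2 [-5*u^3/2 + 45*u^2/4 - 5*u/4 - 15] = 45/2 - 15*u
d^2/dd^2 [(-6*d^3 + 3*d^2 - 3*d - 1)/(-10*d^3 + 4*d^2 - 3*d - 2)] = 2*(-60*d^6 + 360*d^5 - 210*d^4 + 124*d^3 - 186*d^2 + 48*d - 13)/(1000*d^9 - 1200*d^8 + 1380*d^7 - 184*d^6 - 66*d^5 + 348*d^4 + 3*d^3 + 6*d^2 + 36*d + 8)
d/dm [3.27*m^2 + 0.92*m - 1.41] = 6.54*m + 0.92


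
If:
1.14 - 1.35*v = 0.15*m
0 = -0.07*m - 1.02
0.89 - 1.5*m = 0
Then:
No Solution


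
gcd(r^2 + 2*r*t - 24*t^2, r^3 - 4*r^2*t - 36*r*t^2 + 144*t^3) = r^2 + 2*r*t - 24*t^2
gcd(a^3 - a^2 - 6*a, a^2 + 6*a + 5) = 1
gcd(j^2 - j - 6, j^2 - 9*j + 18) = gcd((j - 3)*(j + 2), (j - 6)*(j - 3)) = j - 3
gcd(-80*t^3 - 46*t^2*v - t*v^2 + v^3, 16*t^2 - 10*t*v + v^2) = 8*t - v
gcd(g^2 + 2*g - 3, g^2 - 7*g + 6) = g - 1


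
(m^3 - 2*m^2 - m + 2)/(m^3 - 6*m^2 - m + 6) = (m - 2)/(m - 6)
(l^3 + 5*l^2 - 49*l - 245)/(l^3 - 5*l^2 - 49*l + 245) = (l + 5)/(l - 5)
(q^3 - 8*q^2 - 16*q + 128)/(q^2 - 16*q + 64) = (q^2 - 16)/(q - 8)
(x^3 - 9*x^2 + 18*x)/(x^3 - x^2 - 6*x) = (x - 6)/(x + 2)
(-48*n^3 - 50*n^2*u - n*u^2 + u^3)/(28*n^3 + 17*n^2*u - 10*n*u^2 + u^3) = (-48*n^2 - 2*n*u + u^2)/(28*n^2 - 11*n*u + u^2)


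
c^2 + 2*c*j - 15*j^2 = (c - 3*j)*(c + 5*j)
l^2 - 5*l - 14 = (l - 7)*(l + 2)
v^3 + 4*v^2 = v^2*(v + 4)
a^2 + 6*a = a*(a + 6)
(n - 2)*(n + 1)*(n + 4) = n^3 + 3*n^2 - 6*n - 8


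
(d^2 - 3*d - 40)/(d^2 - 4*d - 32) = (d + 5)/(d + 4)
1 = 1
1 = 1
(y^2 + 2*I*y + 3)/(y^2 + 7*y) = (y^2 + 2*I*y + 3)/(y*(y + 7))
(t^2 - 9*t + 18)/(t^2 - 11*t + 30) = (t - 3)/(t - 5)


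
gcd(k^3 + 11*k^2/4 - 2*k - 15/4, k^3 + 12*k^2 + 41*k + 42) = k + 3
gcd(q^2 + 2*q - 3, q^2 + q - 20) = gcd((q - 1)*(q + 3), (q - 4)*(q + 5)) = 1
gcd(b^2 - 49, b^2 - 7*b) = b - 7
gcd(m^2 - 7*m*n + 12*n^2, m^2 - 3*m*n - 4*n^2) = m - 4*n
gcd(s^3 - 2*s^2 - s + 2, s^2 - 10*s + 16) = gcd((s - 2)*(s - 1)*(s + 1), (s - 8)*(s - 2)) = s - 2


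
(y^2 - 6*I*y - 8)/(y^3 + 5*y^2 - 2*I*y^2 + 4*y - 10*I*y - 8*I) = (y - 4*I)/(y^2 + 5*y + 4)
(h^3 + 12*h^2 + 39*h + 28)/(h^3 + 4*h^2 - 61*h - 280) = (h^2 + 5*h + 4)/(h^2 - 3*h - 40)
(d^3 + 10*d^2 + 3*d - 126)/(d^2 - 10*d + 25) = (d^3 + 10*d^2 + 3*d - 126)/(d^2 - 10*d + 25)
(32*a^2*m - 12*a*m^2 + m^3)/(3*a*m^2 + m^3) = (32*a^2 - 12*a*m + m^2)/(m*(3*a + m))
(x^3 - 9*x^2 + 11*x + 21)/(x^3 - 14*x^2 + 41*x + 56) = (x - 3)/(x - 8)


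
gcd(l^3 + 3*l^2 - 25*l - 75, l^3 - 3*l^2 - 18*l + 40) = l - 5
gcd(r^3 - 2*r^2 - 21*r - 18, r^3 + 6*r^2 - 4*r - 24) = 1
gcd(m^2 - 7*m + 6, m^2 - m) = m - 1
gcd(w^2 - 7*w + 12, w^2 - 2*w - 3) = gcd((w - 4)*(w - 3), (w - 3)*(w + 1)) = w - 3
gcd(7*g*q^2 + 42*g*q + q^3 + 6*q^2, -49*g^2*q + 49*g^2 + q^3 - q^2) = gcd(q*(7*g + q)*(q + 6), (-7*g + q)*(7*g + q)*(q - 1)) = 7*g + q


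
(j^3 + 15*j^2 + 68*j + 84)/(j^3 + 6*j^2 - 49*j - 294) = (j + 2)/(j - 7)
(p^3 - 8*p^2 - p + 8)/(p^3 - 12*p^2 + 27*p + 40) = (p - 1)/(p - 5)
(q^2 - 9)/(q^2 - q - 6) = (q + 3)/(q + 2)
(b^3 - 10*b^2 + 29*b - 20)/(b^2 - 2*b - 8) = (b^2 - 6*b + 5)/(b + 2)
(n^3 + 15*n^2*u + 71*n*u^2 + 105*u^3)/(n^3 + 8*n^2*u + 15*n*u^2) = (n + 7*u)/n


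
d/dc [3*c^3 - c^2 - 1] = c*(9*c - 2)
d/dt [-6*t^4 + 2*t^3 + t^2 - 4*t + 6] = -24*t^3 + 6*t^2 + 2*t - 4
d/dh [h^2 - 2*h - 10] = 2*h - 2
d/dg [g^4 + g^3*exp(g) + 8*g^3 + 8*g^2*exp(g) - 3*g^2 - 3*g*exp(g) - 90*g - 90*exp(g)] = g^3*exp(g) + 4*g^3 + 11*g^2*exp(g) + 24*g^2 + 13*g*exp(g) - 6*g - 93*exp(g) - 90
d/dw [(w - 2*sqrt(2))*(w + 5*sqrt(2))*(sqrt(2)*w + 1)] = 3*sqrt(2)*w^2 + 14*w - 17*sqrt(2)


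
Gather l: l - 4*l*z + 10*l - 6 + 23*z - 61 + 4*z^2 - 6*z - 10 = l*(11 - 4*z) + 4*z^2 + 17*z - 77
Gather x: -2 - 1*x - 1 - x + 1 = -2*x - 2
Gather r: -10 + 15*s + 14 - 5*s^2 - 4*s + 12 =-5*s^2 + 11*s + 16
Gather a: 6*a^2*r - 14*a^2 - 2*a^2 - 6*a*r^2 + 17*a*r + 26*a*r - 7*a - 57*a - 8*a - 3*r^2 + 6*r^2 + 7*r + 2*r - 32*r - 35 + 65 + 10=a^2*(6*r - 16) + a*(-6*r^2 + 43*r - 72) + 3*r^2 - 23*r + 40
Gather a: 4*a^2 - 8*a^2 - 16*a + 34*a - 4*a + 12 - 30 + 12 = -4*a^2 + 14*a - 6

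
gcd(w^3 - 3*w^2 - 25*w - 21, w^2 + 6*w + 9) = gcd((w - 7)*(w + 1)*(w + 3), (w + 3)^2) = w + 3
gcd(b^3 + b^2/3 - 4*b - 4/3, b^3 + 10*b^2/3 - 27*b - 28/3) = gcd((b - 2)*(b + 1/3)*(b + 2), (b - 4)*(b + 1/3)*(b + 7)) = b + 1/3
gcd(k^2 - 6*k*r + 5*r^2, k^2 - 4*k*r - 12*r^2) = 1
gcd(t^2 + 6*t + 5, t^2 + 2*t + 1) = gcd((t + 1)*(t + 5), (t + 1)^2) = t + 1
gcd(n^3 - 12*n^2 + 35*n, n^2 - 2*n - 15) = n - 5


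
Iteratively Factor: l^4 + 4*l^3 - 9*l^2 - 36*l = (l - 3)*(l^3 + 7*l^2 + 12*l) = (l - 3)*(l + 4)*(l^2 + 3*l) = (l - 3)*(l + 3)*(l + 4)*(l)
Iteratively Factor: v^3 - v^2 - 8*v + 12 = (v + 3)*(v^2 - 4*v + 4) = (v - 2)*(v + 3)*(v - 2)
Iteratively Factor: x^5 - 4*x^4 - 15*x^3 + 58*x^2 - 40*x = (x - 5)*(x^4 + x^3 - 10*x^2 + 8*x) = (x - 5)*(x - 2)*(x^3 + 3*x^2 - 4*x) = (x - 5)*(x - 2)*(x + 4)*(x^2 - x) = x*(x - 5)*(x - 2)*(x + 4)*(x - 1)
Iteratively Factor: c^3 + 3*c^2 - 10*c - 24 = (c - 3)*(c^2 + 6*c + 8) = (c - 3)*(c + 2)*(c + 4)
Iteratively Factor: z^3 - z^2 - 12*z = (z)*(z^2 - z - 12) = z*(z - 4)*(z + 3)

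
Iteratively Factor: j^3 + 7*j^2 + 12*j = (j + 3)*(j^2 + 4*j) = j*(j + 3)*(j + 4)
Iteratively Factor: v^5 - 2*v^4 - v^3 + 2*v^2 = (v + 1)*(v^4 - 3*v^3 + 2*v^2) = (v - 2)*(v + 1)*(v^3 - v^2) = v*(v - 2)*(v + 1)*(v^2 - v) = v*(v - 2)*(v - 1)*(v + 1)*(v)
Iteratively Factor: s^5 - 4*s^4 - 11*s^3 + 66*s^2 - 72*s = (s + 4)*(s^4 - 8*s^3 + 21*s^2 - 18*s) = (s - 3)*(s + 4)*(s^3 - 5*s^2 + 6*s) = s*(s - 3)*(s + 4)*(s^2 - 5*s + 6) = s*(s - 3)*(s - 2)*(s + 4)*(s - 3)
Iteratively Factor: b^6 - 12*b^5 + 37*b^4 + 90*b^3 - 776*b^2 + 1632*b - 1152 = (b - 2)*(b^5 - 10*b^4 + 17*b^3 + 124*b^2 - 528*b + 576) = (b - 4)*(b - 2)*(b^4 - 6*b^3 - 7*b^2 + 96*b - 144) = (b - 4)*(b - 3)*(b - 2)*(b^3 - 3*b^2 - 16*b + 48) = (b - 4)*(b - 3)*(b - 2)*(b + 4)*(b^2 - 7*b + 12) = (b - 4)^2*(b - 3)*(b - 2)*(b + 4)*(b - 3)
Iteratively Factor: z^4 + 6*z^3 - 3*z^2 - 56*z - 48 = (z - 3)*(z^3 + 9*z^2 + 24*z + 16) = (z - 3)*(z + 1)*(z^2 + 8*z + 16) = (z - 3)*(z + 1)*(z + 4)*(z + 4)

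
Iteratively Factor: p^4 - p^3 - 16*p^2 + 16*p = (p - 1)*(p^3 - 16*p) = (p - 1)*(p + 4)*(p^2 - 4*p) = p*(p - 1)*(p + 4)*(p - 4)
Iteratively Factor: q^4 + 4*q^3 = (q)*(q^3 + 4*q^2) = q^2*(q^2 + 4*q) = q^2*(q + 4)*(q)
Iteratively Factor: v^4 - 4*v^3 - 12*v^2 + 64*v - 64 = (v - 2)*(v^3 - 2*v^2 - 16*v + 32) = (v - 4)*(v - 2)*(v^2 + 2*v - 8) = (v - 4)*(v - 2)^2*(v + 4)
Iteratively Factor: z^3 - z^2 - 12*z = (z + 3)*(z^2 - 4*z) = (z - 4)*(z + 3)*(z)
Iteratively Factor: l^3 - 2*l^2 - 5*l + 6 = (l - 3)*(l^2 + l - 2) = (l - 3)*(l - 1)*(l + 2)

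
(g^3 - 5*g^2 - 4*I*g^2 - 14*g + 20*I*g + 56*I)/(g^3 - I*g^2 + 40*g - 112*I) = (g^2 - 5*g - 14)/(g^2 + 3*I*g + 28)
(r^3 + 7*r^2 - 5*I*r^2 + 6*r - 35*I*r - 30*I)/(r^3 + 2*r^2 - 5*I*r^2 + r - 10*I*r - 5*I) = (r + 6)/(r + 1)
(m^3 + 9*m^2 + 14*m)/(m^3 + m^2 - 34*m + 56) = m*(m + 2)/(m^2 - 6*m + 8)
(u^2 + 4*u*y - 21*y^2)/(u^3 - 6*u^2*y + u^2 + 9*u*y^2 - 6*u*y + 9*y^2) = (-u - 7*y)/(-u^2 + 3*u*y - u + 3*y)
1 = 1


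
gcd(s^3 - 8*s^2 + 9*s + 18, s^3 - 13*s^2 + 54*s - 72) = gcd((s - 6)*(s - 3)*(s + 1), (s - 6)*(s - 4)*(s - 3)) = s^2 - 9*s + 18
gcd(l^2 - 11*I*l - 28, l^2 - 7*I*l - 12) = l - 4*I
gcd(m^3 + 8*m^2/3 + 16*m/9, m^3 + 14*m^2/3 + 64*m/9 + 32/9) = m^2 + 8*m/3 + 16/9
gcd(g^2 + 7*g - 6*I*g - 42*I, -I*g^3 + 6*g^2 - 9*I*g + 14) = 1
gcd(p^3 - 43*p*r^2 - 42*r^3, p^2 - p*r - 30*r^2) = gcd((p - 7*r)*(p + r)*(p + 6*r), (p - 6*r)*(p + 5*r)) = 1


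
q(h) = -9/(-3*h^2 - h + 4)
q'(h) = -9*(6*h + 1)/(-3*h^2 - h + 4)^2 = 9*(-6*h - 1)/(3*h^2 + h - 4)^2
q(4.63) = 0.14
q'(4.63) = -0.06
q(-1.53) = 6.03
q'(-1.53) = 33.04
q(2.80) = 0.40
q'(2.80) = -0.32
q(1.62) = 1.64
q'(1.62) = -3.20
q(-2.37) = 0.86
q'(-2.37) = 1.08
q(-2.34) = 0.89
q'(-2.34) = 1.15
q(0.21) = -2.46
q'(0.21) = -1.52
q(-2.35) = 0.88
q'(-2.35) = 1.13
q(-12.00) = 0.02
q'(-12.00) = 0.00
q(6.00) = 0.08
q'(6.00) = -0.03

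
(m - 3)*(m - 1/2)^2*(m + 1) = m^4 - 3*m^3 - 3*m^2/4 + 5*m/2 - 3/4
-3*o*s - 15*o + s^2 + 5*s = (-3*o + s)*(s + 5)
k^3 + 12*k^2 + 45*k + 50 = (k + 2)*(k + 5)^2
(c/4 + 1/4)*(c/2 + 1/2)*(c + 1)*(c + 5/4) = c^4/8 + 17*c^3/32 + 27*c^2/32 + 19*c/32 + 5/32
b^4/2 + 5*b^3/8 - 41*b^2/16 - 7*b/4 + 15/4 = (b/2 + 1)*(b - 3/2)*(b - 5/4)*(b + 2)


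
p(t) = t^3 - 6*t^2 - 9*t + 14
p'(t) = 3*t^2 - 12*t - 9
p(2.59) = -32.18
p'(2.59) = -19.96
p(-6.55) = -465.48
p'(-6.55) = 198.31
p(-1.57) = 9.47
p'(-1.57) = 17.23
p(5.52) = -50.31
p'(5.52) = 16.17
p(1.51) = -9.83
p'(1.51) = -20.28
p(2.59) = -32.18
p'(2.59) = -19.96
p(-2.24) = -7.19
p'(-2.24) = 32.93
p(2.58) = -31.98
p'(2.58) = -19.99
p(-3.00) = -40.00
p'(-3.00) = 54.00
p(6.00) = -40.00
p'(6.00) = 27.00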